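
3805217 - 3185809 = 619408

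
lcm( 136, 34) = 136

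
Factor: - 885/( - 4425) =1/5 = 5^(  -  1 ) 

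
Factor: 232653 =3^1  *  77551^1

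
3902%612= 230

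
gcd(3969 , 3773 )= 49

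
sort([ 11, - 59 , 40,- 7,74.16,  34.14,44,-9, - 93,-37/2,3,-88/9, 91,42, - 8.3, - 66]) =[ - 93, - 66, - 59  , - 37/2,-88/9,-9, - 8.3 , - 7, 3,11,34.14, 40,42,44 , 74.16,91]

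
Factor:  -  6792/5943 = - 2^3*7^(-1) = - 8/7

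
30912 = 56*552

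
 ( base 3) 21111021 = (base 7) 21631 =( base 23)a7a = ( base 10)5461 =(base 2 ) 1010101010101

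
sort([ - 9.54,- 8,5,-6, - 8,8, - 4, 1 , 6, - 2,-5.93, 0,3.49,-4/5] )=[ - 9.54, - 8, - 8,- 6, - 5.93,-4, - 2,  -  4/5, 0, 1, 3.49,5,6, 8]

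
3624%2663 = 961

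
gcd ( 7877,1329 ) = 1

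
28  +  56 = 84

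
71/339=71/339  =  0.21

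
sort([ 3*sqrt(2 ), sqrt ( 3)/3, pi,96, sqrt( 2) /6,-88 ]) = [  -  88, sqrt(2) /6,sqrt (3 )/3,pi,3 *sqrt(2),96] 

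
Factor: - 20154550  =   - 2^1*5^2 * 13^1 *101^1*307^1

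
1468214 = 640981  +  827233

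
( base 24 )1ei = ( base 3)1021110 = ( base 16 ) 3a2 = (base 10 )930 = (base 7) 2466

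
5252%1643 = 323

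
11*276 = 3036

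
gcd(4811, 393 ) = 1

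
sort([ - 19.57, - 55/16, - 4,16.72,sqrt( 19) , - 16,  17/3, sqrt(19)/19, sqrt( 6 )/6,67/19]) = [ - 19.57 ,-16,- 4, - 55/16,sqrt(19 )/19,sqrt( 6) /6,67/19,sqrt(19),17/3,16.72] 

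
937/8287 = 937/8287 =0.11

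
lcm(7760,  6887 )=550960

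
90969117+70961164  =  161930281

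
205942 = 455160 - 249218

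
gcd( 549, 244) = 61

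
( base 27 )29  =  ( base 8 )77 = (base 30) 23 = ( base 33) 1u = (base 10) 63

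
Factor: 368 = 2^4*  23^1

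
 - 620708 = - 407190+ - 213518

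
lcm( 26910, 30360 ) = 1184040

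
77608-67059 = 10549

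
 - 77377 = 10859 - 88236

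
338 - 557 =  - 219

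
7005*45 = 315225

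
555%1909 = 555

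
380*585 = 222300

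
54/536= 27/268= 0.10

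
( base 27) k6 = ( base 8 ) 1042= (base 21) 150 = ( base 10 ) 546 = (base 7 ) 1410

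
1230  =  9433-8203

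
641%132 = 113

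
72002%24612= 22778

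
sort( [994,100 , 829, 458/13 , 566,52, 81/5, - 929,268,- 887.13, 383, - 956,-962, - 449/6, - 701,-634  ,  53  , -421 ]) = [ - 962 , - 956 , - 929, - 887.13, - 701, - 634, - 421, - 449/6,81/5, 458/13,  52,53, 100, 268,383, 566 , 829,994 ]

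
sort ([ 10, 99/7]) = [10,99/7]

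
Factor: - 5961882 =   -  2^1*3^1*993647^1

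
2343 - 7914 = - 5571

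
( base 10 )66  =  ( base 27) 2C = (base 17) 3f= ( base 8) 102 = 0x42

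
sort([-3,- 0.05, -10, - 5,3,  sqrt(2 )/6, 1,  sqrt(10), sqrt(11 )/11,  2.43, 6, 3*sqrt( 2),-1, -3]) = [ - 10,  -  5,- 3, - 3,-1,- 0.05,sqrt(2)/6,sqrt(11)/11,  1 , 2.43 , 3,sqrt(10),  3*sqrt ( 2),6]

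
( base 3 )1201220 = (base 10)1266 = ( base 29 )1EJ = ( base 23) 291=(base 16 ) 4f2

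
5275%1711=142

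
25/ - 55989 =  - 1 +55964/55989 = - 0.00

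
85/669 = 85/669  =  0.13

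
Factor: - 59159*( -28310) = 2^1*5^1 * 19^1 * 149^1*59159^1= 1674791290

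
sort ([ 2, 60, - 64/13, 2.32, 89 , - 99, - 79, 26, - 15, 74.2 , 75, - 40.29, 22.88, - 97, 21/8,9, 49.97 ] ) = [ - 99,  -  97, - 79,-40.29, - 15,-64/13, 2, 2.32,21/8, 9,22.88, 26,  49.97 , 60,74.2, 75, 89 ]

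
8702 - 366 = 8336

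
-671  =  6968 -7639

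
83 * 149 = 12367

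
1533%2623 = 1533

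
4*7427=29708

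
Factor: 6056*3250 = 19682000 = 2^4 * 5^3*13^1 * 757^1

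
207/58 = 207/58=3.57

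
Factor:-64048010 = - 2^1*5^1*13^1*17^1*73^1*397^1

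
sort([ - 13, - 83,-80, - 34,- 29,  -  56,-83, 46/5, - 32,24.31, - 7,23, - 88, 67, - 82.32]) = [ -88, - 83, - 83,-82.32, - 80,- 56,-34,-32, - 29 , - 13, - 7, 46/5, 23, 24.31, 67]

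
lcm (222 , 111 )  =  222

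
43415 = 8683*5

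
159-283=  -124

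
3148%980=208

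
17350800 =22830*760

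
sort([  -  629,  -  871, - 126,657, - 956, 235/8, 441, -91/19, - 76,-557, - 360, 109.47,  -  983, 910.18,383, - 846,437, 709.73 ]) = [-983, - 956, - 871, - 846,-629,  -  557,  -  360,  -  126, - 76, - 91/19,235/8 , 109.47, 383,  437,441,657,709.73,  910.18 ] 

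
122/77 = 1+45/77=1.58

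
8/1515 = 8/1515 = 0.01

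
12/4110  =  2/685 = 0.00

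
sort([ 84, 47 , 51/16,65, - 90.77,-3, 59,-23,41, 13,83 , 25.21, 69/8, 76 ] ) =[ -90.77, - 23, - 3 , 51/16 , 69/8, 13,25.21, 41,47,59, 65, 76, 83,  84] 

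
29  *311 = 9019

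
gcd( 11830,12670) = 70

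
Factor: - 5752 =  -2^3 * 719^1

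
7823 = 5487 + 2336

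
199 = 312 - 113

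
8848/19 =8848/19 = 465.68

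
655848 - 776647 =-120799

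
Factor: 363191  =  179^1*2029^1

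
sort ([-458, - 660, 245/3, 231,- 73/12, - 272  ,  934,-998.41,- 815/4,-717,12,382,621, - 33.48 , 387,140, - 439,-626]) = [-998.41, - 717,-660, -626,-458,  -  439, -272, - 815/4,-33.48,  -  73/12,12, 245/3, 140, 231, 382,387,621, 934] 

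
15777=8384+7393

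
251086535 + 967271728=1218358263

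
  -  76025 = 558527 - 634552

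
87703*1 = 87703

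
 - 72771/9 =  - 8086 + 1/3 = - 8085.67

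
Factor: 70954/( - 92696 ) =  - 35477/46348  =  - 2^( - 2) * 13^1*2729^1 * 11587^( - 1) 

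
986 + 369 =1355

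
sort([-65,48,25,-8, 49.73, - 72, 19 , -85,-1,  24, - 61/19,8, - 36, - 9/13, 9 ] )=[  -  85, - 72, - 65, - 36 ,  -  8 ,  -  61/19,-1,-9/13, 8, 9, 19,24 , 25, 48,49.73]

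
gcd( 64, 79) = 1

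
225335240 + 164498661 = 389833901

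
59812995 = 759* 78805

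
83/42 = 83/42 = 1.98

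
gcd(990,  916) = 2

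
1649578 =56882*29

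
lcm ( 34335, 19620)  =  137340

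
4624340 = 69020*67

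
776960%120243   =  55502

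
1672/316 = 5 + 23/79 = 5.29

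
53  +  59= 112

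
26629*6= 159774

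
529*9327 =4933983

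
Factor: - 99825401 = -13^1 * 461^1* 16657^1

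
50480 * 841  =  42453680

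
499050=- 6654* (-75) 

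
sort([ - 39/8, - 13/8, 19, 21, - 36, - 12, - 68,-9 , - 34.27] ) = [ - 68, - 36,  -  34.27, - 12, - 9, - 39/8, - 13/8, 19, 21]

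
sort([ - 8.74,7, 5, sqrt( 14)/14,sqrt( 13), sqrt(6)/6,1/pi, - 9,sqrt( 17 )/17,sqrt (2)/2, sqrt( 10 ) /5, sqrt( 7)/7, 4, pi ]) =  [-9,-8.74,sqrt( 17)/17,sqrt( 14 )/14 , 1/pi, sqrt( 7)/7,sqrt (6 )/6, sqrt( 10) /5, sqrt( 2)/2, pi, sqrt( 13), 4,5, 7] 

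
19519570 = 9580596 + 9938974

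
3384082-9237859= - 5853777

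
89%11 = 1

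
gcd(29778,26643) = 3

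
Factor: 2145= 3^1*5^1*11^1*13^1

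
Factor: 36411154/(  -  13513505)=  -  2^1 * 5^( - 1)*13^1  *  127^1* 11027^1 * 2702701^( - 1) 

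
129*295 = 38055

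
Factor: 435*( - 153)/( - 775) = 13311/155  =  3^3*5^ (- 1)*17^1*29^1*31^(-1)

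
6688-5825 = 863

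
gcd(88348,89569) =1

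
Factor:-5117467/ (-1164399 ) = 3^( - 1 )*71^1*72077^1*388133^(-1)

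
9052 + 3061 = 12113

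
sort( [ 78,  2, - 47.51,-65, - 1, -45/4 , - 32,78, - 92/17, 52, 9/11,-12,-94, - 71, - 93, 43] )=[-94,-93, - 71, - 65,  -  47.51,-32, - 12,- 45/4, - 92/17, - 1,9/11,2,43,52,78, 78]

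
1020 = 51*20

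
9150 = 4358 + 4792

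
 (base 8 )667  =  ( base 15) 1e4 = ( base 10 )439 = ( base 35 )cj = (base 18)167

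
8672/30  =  4336/15 = 289.07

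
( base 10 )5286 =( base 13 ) 2538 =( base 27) 76l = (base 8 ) 12246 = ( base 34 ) 4jg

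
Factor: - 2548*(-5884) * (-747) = -11199346704 = - 2^4*3^2*7^2*13^1 * 83^1 * 1471^1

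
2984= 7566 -4582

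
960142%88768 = 72462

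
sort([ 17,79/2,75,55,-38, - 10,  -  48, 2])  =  [ - 48,-38,-10, 2, 17,79/2,55,75 ]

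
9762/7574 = 1+1094/3787 = 1.29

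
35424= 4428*8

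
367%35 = 17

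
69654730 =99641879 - 29987149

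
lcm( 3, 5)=15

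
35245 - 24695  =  10550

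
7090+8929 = 16019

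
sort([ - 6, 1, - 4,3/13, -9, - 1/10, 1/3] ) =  [ - 9, - 6, - 4 , - 1/10,  3/13, 1/3, 1]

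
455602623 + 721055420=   1176658043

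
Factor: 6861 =3^1*2287^1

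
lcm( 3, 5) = 15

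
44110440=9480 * 4653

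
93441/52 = 93441/52= 1796.94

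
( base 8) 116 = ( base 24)36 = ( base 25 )33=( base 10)78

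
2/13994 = 1/6997 = 0.00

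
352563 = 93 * 3791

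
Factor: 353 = 353^1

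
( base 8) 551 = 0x169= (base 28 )cp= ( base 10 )361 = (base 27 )da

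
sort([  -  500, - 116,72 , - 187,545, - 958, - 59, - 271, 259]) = [ - 958, - 500, - 271,-187, - 116 , - 59, 72, 259, 545]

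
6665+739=7404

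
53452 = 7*7636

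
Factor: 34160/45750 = 2^3 * 3^( - 1 )*5^( - 2)*7^1 = 56/75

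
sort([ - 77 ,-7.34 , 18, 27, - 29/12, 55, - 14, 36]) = [ - 77, - 14, - 7.34, - 29/12, 18,27,36,55] 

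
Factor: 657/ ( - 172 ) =  -  2^( - 2)*3^2 * 43^ ( - 1 )*73^1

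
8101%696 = 445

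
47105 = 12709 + 34396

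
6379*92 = 586868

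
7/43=7/43  =  0.16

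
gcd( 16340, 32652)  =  4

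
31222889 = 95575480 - 64352591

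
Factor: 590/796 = 295/398=2^ (-1)*5^1*59^1*199^( - 1)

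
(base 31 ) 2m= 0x54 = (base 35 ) 2E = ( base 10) 84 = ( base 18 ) 4c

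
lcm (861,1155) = 47355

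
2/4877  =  2/4877 = 0.00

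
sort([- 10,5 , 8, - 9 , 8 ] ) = [ - 10,  -  9 , 5, 8 , 8 ]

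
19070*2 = 38140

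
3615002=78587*46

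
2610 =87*30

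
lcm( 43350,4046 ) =303450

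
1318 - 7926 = - 6608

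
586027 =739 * 793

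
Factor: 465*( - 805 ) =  - 374325 = -3^1*5^2*7^1*23^1*31^1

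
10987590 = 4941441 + 6046149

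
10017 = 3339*3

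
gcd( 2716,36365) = 7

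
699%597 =102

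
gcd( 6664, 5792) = 8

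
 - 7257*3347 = - 24289179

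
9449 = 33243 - 23794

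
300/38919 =100/12973 =0.01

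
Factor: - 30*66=  -  2^2*3^2 * 5^1*11^1 = - 1980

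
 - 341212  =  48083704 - 48424916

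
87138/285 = 29046/95 = 305.75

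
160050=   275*582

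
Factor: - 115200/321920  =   - 2^2*3^2*5^1 * 503^( - 1) = - 180/503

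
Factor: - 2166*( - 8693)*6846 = 2^2*3^2*7^1*19^2*163^1*8693^1 = 128903594148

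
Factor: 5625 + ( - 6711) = - 2^1 * 3^1 *181^1 = - 1086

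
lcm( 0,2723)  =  0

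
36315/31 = 36315/31 = 1171.45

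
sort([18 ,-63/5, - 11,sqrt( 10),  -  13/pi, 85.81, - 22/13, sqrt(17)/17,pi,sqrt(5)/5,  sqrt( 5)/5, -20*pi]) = [ - 20*pi, - 63/5, - 11, - 13/pi,-22/13,sqrt(17)/17 , sqrt( 5)/5,sqrt( 5 ) /5 , pi,sqrt( 10 ), 18, 85.81] 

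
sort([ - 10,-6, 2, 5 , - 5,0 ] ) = [ - 10 ,-6, - 5,0,2,5]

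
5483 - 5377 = 106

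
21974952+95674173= 117649125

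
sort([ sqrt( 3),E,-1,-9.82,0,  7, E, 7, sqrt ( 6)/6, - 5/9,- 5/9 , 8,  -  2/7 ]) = [ - 9.82, - 1, - 5/9, - 5/9,-2/7,0, sqrt(6)/6,  sqrt( 3),E, E, 7, 7, 8 ] 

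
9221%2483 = 1772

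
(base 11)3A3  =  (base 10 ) 476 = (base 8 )734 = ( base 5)3401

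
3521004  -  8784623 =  -5263619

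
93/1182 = 31/394= 0.08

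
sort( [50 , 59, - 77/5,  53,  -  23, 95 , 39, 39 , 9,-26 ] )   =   [ - 26, - 23,-77/5,  9 , 39,  39, 50 , 53, 59,95 ]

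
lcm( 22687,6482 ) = 45374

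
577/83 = 577/83 = 6.95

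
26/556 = 13/278 = 0.05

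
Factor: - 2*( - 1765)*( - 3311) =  - 11687830  =  -2^1 * 5^1*7^1*11^1 * 43^1*353^1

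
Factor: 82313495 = 5^1*11^1*71^1*107^1*197^1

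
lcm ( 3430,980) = 6860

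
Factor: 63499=63499^1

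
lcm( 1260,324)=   11340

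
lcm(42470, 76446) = 382230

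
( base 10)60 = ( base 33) 1R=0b111100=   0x3C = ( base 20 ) 30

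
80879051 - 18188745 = 62690306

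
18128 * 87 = 1577136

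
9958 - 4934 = 5024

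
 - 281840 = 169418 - 451258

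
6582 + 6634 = 13216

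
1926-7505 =-5579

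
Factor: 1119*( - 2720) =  - 3043680 = - 2^5*3^1 * 5^1*17^1 * 373^1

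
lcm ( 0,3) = 0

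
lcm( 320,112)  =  2240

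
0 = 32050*0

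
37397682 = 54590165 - 17192483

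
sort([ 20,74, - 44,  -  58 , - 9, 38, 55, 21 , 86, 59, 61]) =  [-58,  -  44 , - 9,20, 21, 38, 55, 59, 61, 74,86 ] 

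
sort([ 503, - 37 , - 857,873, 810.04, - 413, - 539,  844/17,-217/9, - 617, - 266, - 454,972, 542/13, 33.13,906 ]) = [ - 857, - 617,-539, - 454, - 413,-266 ,  -  37, - 217/9, 33.13,542/13,844/17, 503,810.04,873,906, 972]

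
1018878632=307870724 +711007908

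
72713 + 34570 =107283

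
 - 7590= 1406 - 8996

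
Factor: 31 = 31^1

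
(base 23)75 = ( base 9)204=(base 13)CA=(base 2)10100110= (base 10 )166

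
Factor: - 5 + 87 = 2^1 * 41^1 =82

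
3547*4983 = 17674701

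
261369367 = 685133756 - 423764389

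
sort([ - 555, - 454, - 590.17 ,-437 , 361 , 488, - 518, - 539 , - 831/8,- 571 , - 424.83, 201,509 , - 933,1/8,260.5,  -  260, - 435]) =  [ - 933 , - 590.17,-571, - 555, - 539 , -518, -454 , - 437, - 435, - 424.83 , - 260,-831/8, 1/8,201,260.5,361 , 488 , 509 ]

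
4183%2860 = 1323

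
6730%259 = 255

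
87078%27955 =3213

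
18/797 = 18/797 = 0.02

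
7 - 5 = 2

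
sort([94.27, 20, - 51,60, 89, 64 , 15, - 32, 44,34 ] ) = [- 51, - 32, 15 , 20,34,44, 60, 64, 89, 94.27 ] 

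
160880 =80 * 2011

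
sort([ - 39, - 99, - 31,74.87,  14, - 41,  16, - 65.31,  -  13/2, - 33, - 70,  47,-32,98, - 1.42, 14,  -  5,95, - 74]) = [ - 99, -74, - 70 , - 65.31,-41, -39, - 33 , - 32, - 31, - 13/2,-5, - 1.42 , 14,14, 16, 47 , 74.87,95,98]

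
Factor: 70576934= 2^1 * 35288467^1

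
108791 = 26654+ 82137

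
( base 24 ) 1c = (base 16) 24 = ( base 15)26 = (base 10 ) 36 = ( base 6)100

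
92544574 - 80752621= 11791953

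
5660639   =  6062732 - 402093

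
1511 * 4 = 6044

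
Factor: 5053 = 31^1*163^1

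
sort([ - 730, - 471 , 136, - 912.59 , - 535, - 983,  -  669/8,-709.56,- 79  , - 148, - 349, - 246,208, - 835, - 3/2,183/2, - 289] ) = [ - 983,  -  912.59, - 835, - 730, - 709.56,-535,- 471,- 349,-289,  -  246, - 148, - 669/8,-79, - 3/2,183/2,136,  208]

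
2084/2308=521/577 = 0.90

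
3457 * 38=131366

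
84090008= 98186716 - 14096708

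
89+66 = 155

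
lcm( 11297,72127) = 937651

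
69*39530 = 2727570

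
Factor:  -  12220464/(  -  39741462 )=2^3*3^( - 2 ) *254593^1*735953^(-1) =2036744/6623577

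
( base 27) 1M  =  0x31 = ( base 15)34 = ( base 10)49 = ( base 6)121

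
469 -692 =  - 223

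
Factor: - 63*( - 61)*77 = 3^2*7^2*11^1*61^1  =  295911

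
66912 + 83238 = 150150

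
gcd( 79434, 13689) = 27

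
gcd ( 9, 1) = 1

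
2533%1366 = 1167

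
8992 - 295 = 8697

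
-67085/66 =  - 1017 + 37/66= - 1016.44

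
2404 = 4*601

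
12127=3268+8859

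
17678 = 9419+8259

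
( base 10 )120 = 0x78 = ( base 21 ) 5F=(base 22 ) 5A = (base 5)440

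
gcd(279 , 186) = 93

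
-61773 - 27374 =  - 89147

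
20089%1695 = 1444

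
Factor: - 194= -2^1 *97^1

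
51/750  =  17/250  =  0.07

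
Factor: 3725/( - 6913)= -5^2*31^( - 1)*149^1*223^( - 1 ) 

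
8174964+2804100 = 10979064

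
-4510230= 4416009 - 8926239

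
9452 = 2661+6791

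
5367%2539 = 289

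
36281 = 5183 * 7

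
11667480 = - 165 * ( - 70712 )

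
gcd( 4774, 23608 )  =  2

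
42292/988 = 42+ 199/247 = 42.81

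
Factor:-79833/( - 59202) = 2^( - 1)*3^ ( - 1 ) * 11^( - 1) * 89^1 = 89/66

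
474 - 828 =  - 354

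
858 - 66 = 792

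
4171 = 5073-902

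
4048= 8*506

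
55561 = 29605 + 25956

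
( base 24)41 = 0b1100001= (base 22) 49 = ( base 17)5C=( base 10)97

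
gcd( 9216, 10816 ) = 64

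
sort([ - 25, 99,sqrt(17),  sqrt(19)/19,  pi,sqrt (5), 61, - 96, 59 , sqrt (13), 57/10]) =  [- 96, - 25, sqrt(19) /19 , sqrt(5), pi,sqrt(13), sqrt (17),  57/10,  59, 61,  99 ] 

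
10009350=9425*1062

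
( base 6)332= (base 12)A8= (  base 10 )128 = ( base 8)200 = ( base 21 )62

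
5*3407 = 17035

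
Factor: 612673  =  227^1*2699^1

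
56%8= 0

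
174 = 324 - 150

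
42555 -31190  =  11365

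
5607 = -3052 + 8659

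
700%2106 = 700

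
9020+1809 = 10829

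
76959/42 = 25653/14 = 1832.36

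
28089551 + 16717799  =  44807350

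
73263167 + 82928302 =156191469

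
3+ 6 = 9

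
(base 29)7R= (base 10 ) 230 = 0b11100110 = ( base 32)76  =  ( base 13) 149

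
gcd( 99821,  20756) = 1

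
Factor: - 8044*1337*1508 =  - 2^4*7^1*13^1*29^1*191^1*2011^1 = - 16218280624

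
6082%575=332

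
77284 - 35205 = 42079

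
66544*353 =23490032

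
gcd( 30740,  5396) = 4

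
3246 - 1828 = 1418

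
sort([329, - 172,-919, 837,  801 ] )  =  [  -  919, - 172, 329,801, 837 ]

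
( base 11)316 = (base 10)380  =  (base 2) 101111100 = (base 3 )112002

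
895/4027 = 895/4027 = 0.22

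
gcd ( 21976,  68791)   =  1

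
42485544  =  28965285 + 13520259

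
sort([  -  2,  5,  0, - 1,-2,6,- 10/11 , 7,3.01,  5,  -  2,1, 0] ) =[  -  2 ,- 2, - 2,-1, - 10/11,  0, 0,1, 3.01, 5, 5,6,  7 ]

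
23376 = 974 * 24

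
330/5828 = 165/2914= 0.06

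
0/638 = 0= 0.00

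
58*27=1566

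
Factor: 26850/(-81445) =  -  30/91 = - 2^1*3^1 * 5^1  *  7^ (- 1) * 13^(  -  1)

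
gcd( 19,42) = 1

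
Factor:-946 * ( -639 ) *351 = 212177394 = 2^1*3^5*11^1*13^1*43^1 * 71^1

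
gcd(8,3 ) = 1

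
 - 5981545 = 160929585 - 166911130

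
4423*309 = 1366707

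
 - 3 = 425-428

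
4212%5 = 2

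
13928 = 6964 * 2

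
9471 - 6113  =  3358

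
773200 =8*96650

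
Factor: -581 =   -  7^1*83^1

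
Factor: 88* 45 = 3960 = 2^3*3^2*5^1*11^1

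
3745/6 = 3745/6 = 624.17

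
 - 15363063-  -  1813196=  - 13549867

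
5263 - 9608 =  - 4345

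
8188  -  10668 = - 2480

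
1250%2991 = 1250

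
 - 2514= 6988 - 9502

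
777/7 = 111 = 111.00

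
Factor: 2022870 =2^1*3^1*5^1*67429^1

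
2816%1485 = 1331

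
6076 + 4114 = 10190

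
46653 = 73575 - 26922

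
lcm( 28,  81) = 2268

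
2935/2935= 1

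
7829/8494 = 7829/8494 = 0.92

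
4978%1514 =436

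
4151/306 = 13 + 173/306 = 13.57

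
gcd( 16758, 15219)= 171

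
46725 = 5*9345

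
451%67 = 49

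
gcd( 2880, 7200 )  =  1440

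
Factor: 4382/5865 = 2^1*3^( - 1)*5^( - 1) * 7^1*17^ ( - 1)*23^(-1)*313^1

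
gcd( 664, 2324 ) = 332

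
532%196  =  140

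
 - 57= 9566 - 9623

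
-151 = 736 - 887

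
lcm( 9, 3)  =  9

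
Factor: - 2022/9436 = -3/14 =- 2^( - 1)*3^1*7^(-1)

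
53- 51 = 2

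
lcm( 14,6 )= 42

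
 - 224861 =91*( - 2471 ) 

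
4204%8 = 4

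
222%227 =222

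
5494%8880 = 5494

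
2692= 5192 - 2500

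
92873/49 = 1895 + 18/49 = 1895.37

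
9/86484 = 3/28828= 0.00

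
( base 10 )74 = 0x4a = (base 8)112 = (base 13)59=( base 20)3e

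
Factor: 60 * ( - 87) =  - 5220 = - 2^2* 3^2* 5^1*29^1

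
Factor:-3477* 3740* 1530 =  -19896089400 = - 2^3 * 3^3*5^2*11^1*17^2 * 19^1 * 61^1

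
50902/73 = 50902/73 = 697.29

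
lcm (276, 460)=1380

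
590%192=14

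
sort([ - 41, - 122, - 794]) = [-794, - 122,-41]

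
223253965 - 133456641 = 89797324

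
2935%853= 376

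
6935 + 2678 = 9613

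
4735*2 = 9470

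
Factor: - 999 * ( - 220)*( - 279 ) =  - 2^2*3^5*5^1 *11^1 * 31^1 * 37^1 = - 61318620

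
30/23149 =30/23149 = 0.00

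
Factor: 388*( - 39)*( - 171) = 2587572 = 2^2*3^3*13^1*19^1*97^1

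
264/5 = 52+4/5 =52.80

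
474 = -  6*( - 79)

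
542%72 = 38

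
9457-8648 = 809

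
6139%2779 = 581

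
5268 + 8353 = 13621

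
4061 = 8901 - 4840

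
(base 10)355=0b101100011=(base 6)1351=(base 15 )18A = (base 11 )2A3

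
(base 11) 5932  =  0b1111001100011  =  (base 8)17143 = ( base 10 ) 7779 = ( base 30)8J9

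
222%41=17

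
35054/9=35054/9 =3894.89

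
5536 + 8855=14391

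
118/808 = 59/404 = 0.15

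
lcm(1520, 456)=4560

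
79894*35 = 2796290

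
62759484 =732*85737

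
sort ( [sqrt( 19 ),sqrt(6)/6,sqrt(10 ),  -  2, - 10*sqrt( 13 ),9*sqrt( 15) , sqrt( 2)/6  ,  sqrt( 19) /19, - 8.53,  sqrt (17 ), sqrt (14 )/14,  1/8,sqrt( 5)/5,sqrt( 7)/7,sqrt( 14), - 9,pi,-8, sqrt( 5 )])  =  [-10*sqrt( 13), - 9, - 8.53,-8, - 2,1/8, sqrt( 19)/19,sqrt( 2 ) /6 , sqrt(14) /14,sqrt( 7)/7,  sqrt( 6)/6, sqrt( 5 ) /5,sqrt( 5 ),pi,sqrt (10 ), sqrt( 14), sqrt (17 ) , sqrt(19),9*sqrt(15)]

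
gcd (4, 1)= 1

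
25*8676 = 216900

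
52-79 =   -  27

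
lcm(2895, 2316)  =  11580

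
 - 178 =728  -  906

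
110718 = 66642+44076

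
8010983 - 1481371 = 6529612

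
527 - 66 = 461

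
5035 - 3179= 1856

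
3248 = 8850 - 5602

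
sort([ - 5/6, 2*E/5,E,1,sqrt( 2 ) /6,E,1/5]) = [ - 5/6 , 1/5, sqrt( 2 )/6,1,  2 * E/5,  E, E]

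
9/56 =9/56= 0.16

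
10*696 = 6960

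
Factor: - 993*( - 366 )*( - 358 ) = -130110804 = - 2^2*3^2 * 61^1*179^1*331^1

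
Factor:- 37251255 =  - 3^1*5^1*2483417^1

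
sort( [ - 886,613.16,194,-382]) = [ - 886, - 382, 194, 613.16 ]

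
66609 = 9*7401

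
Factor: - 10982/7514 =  - 13^( - 1 ) * 19^1 = - 19/13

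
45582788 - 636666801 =  -  591084013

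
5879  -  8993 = -3114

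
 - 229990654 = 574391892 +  -804382546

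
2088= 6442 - 4354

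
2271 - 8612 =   -  6341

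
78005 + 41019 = 119024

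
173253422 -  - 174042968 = 347296390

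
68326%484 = 82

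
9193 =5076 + 4117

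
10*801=8010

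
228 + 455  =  683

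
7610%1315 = 1035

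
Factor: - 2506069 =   -  2506069^1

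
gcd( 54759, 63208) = 1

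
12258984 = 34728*353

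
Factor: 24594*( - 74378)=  - 1829252532 = - 2^2*3^1 *4099^1*37189^1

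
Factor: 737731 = 29^1*25439^1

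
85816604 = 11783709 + 74032895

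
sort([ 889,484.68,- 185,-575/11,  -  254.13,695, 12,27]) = [-254.13,-185,-575/11, 12,27, 484.68,695 , 889]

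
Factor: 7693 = 7^2*157^1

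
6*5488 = 32928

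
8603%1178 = 357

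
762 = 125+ 637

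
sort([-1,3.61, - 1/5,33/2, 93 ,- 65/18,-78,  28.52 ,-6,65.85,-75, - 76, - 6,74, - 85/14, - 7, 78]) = [ - 78,-76,-75, - 7 ,-85/14, - 6, - 6, - 65/18, -1,- 1/5,3.61, 33/2, 28.52,65.85, 74 , 78,93]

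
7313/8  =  7313/8  =  914.12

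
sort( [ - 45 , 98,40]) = [ - 45, 40,98]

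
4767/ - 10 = - 4767/10= - 476.70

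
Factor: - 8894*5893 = - 52412342= - 2^1 * 71^1 * 83^1*4447^1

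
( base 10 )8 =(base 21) 8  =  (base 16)8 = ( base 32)8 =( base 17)8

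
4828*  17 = 82076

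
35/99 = 35/99 = 0.35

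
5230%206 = 80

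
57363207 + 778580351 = 835943558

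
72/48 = 3/2 = 1.50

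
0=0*65700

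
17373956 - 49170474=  - 31796518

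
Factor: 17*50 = 850 = 2^1*5^2*17^1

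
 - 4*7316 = -29264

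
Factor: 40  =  2^3*5^1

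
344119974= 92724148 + 251395826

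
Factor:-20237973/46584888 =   -  963713/2218328 = - 2^( - 3)*7^( - 2 )*17^1* 83^1*683^1*5659^( - 1) 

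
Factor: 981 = 3^2*109^1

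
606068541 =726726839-120658298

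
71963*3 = 215889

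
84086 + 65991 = 150077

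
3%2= 1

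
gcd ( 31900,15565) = 55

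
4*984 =3936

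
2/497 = 2/497 = 0.00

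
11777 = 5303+6474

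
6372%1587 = 24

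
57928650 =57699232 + 229418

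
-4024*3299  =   - 13275176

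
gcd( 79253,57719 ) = 1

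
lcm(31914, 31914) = 31914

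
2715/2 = 2715/2 = 1357.50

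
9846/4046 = 4923/2023 = 2.43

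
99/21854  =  99/21854 = 0.00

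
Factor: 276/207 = 2^2*3^( - 1 ) = 4/3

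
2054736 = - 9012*( - 228)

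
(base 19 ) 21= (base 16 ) 27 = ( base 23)1g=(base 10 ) 39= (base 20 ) 1J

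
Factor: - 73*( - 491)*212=7598716= 2^2*53^1*73^1*491^1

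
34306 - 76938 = -42632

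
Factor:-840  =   - 2^3 * 3^1*5^1*7^1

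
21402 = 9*2378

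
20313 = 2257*9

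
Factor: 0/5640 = 0^1 = 0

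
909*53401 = 48541509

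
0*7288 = 0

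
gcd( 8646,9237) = 3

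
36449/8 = 4556  +  1/8  =  4556.12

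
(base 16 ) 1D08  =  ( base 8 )16410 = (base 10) 7432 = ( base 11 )5647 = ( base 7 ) 30445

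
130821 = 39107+91714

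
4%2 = 0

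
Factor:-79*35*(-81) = 223965 = 3^4*5^1*7^1*79^1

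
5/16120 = 1/3224 = 0.00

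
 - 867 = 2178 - 3045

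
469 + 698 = 1167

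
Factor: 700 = 2^2*5^2 * 7^1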